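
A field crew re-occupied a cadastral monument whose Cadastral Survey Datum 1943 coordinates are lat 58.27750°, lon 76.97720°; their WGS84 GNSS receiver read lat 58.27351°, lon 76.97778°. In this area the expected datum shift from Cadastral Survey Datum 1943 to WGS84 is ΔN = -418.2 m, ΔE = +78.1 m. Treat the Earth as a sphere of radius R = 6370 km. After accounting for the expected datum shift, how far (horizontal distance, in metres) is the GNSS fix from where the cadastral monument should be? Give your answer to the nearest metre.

Observed coordinate differences: Δφ = -0.00399°, Δλ = +0.00058°.
Converting to metres (1° lat = 111177 m, cos φ = 0.525806): observed ΔN = -443.6 m, observed ΔE = 33.9 m.
Subtracting the expected shift leaves a residual of -443.6 − (-418.2) = -25.4 m north and 33.9 − (78.1) = -44.2 m east.
Residual distance = √((-25.4)² + (-44.2)²) = 51.0 m.

51 m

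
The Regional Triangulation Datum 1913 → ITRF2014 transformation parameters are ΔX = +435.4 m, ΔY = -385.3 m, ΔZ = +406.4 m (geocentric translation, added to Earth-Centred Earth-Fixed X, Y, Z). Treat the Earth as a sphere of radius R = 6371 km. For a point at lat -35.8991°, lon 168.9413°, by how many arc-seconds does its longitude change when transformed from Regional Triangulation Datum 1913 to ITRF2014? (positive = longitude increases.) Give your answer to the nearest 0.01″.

sin φ = -0.586360, cos φ = 0.810051, sin λ = 0.191815, cos λ = -0.981431.
East component: ΔE = −sin λ·ΔX + cos λ·ΔY = −(0.191815)(435.4) + (-0.981431)(-385.3) = 294.63 m.
1° of latitude spans πR/180 = 111195 m; at latitude φ, 1° of longitude spans that × cos φ = 90073.5 m, so Δλ = 294.63 / 90073.5 × 3600 = 11.776″.

Δλ = 11.78″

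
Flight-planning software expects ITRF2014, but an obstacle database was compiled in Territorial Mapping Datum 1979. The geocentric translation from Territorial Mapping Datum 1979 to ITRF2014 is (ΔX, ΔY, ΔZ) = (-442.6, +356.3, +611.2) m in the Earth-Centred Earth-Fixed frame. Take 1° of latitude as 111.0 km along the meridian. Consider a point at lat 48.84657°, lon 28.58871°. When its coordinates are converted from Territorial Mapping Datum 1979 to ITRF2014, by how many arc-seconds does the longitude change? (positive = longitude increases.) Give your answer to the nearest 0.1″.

Δλ = 25.9″

sin φ = 0.752950, cos φ = 0.658078, sin λ = 0.478519, cos λ = 0.878077.
East component: ΔE = −sin λ·ΔX + cos λ·ΔY = −(0.478519)(-442.6) + (0.878077)(356.3) = 524.65 m.
1° of latitude spans 111000 m; at latitude φ, 1° of longitude spans that × cos φ = 73046.6 m, so Δλ = 524.65 / 73046.6 × 3600 = 25.857″.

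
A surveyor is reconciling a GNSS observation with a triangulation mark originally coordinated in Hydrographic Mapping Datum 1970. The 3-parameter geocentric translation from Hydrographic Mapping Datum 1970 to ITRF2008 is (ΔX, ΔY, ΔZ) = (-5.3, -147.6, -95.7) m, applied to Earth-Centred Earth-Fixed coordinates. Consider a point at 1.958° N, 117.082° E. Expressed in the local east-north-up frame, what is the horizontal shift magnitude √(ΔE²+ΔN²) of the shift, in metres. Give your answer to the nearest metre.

116 m

At φ = 1.958°, λ = 117.082°: sin φ = 0.034167, cos φ = 0.999416, sin λ = 0.890356, cos λ = -0.455265.
ΔE = −sin λ·ΔX + cos λ·ΔY = −(0.890356)·(-5.3) + (-0.455265)·(-147.6) = 71.92 m.
ΔN = −sin φ cos λ·ΔX − sin φ sin λ·ΔY + cos φ·ΔZ = −(0.034167)(-0.455265)(-5.3) − (0.034167)(0.890356)(-147.6) + (0.999416)(-95.7) = -91.24 m.
Horizontal magnitude = √(ΔE² + ΔN²) = √(71.92² + (-91.24)²) = 116.17 m.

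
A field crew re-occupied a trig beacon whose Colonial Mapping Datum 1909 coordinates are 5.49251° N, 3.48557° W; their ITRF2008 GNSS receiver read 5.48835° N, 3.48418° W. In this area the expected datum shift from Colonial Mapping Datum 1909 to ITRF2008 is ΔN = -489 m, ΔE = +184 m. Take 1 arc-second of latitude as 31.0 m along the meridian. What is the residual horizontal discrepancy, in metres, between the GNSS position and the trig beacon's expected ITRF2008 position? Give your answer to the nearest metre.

Observed coordinate differences: Δφ = -0.00416°, Δλ = +0.00139°.
Converting to metres (1° lat = 111600 m, cos φ = 0.995409): observed ΔN = -464.3 m, observed ΔE = 154.4 m.
Subtracting the expected shift leaves a residual of -464.3 − (-489) = 24.7 m north and 154.4 − (184) = -29.6 m east.
Residual distance = √(24.7² + (-29.6)²) = 38.6 m.

39 m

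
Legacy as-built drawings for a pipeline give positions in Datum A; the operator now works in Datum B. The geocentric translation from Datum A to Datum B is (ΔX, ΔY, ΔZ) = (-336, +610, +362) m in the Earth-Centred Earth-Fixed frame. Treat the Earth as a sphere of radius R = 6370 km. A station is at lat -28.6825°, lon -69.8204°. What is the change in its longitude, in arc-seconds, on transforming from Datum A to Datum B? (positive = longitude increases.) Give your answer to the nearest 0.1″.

Δλ = -3.9″

sin φ = -0.479956, cos φ = 0.877293, sin λ = -0.938616, cos λ = 0.344964.
East component: ΔE = −sin λ·ΔX + cos λ·ΔY = −(-0.938616)(-336) + (0.344964)(610) = -104.95 m.
1° of latitude spans πR/180 = 111177 m; at latitude φ, 1° of longitude spans that × cos φ = 97535.2 m, so Δλ = -104.95 / 97535.2 × 3600 = -3.874″.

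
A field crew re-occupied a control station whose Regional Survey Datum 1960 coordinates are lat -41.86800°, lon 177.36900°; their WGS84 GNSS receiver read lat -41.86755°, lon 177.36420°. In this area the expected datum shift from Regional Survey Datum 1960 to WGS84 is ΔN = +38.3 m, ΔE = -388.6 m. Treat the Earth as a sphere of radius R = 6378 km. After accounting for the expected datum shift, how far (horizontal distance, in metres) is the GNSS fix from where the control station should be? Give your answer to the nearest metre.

15 m

Observed coordinate differences: Δφ = +0.00045°, Δλ = -0.00480°.
Converting to metres (1° lat = 111317 m, cos φ = 0.744684): observed ΔN = 50.1 m, observed ΔE = -397.9 m.
Subtracting the expected shift leaves a residual of 50.1 − (38.3) = 11.8 m north and -397.9 − (-388.6) = -9.3 m east.
Residual distance = √(11.8² + (-9.3)²) = 15.0 m.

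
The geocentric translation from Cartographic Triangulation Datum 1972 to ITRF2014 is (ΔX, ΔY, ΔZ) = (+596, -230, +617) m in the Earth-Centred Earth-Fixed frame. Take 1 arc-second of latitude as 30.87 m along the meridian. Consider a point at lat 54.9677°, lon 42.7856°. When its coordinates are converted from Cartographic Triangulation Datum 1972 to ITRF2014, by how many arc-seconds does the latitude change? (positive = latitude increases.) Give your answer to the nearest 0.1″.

sin φ = 0.818829, cos φ = 0.574038, sin λ = 0.679257, cos λ = 0.733901.
North component: ΔN = −sin φ cos λ·ΔX − sin φ sin λ·ΔY + cos φ·ΔZ = −(0.818829)(0.733901)(596) − (0.818829)(0.679257)(-230) + (0.574038)(617) = 123.95 m.
1° of latitude spans 3600 × 30.87 = 111132 m, so Δφ = 123.95 / 111132 × 3600 = 4.015″.

Δφ = 4.0″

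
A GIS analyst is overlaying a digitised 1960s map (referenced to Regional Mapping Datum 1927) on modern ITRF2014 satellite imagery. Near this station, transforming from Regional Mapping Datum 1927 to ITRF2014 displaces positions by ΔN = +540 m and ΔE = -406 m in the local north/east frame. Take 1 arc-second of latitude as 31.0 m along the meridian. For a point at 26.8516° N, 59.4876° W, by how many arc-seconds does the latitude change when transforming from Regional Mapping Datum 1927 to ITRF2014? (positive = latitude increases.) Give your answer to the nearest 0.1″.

Δφ = 17.4″

1″ of latitude = 31.00 m, so Δφ = 540.0 / 31.00 = 17.419″.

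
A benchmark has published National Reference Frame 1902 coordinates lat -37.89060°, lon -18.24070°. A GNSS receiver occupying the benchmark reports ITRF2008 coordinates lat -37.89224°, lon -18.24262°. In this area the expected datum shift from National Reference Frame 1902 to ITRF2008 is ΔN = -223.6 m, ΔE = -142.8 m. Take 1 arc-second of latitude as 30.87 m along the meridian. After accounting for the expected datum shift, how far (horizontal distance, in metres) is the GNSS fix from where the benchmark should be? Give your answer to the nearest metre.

Observed coordinate differences: Δφ = -0.00164°, Δλ = -0.00192°.
Converting to metres (1° lat = 111132 m, cos φ = 0.789185): observed ΔN = -182.3 m, observed ΔE = -168.4 m.
Subtracting the expected shift leaves a residual of -182.3 − (-223.6) = 41.3 m north and -168.4 − (-142.8) = -25.6 m east.
Residual distance = √(41.3² + (-25.6)²) = 48.6 m.

49 m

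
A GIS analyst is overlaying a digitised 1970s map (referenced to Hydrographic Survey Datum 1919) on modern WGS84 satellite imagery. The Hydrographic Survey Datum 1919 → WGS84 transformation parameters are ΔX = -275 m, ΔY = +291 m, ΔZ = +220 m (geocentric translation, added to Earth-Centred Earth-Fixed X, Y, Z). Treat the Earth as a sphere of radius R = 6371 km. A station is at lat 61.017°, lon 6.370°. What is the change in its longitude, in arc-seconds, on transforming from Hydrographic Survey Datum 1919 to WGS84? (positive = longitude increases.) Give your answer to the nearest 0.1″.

Δλ = 21.4″

sin φ = 0.874764, cos φ = 0.484550, sin λ = 0.110949, cos λ = 0.993826.
East component: ΔE = −sin λ·ΔX + cos λ·ΔY = −(0.110949)(-275) + (0.993826)(291) = 319.71 m.
1° of latitude spans πR/180 = 111195 m; at latitude φ, 1° of longitude spans that × cos φ = 53879.5 m, so Δλ = 319.71 / 53879.5 × 3600 = 21.362″.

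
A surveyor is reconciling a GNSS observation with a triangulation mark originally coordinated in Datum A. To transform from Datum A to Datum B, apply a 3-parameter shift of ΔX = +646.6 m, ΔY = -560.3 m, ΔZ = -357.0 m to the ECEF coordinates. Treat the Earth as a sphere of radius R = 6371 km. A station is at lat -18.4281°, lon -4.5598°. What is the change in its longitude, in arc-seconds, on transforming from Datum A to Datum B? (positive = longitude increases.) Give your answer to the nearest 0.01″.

sin φ = -0.316114, cos φ = 0.948721, sin λ = -0.079500, cos λ = 0.996835.
East component: ΔE = −sin λ·ΔX + cos λ·ΔY = −(-0.079500)(646.6) + (0.996835)(-560.3) = -507.12 m.
1° of latitude spans πR/180 = 111195 m; at latitude φ, 1° of longitude spans that × cos φ = 105493.0 m, so Δλ = -507.12 / 105493.0 × 3600 = -17.306″.

Δλ = -17.31″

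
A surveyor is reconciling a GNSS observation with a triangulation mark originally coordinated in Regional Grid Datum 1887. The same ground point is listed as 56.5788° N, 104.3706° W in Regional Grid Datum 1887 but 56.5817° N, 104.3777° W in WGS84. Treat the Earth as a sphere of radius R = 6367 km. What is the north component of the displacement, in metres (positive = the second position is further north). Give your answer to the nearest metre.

Δφ = 56.5817° − 56.5788° = +0.0029°; Δλ = -104.3777° − -104.3706° = -0.0071°.
1° along a meridian = πR/180 = 111125 m.
ΔN = Δφ × 111125 = 322.3 m; ΔE = Δλ × 111125 × cos(56.5788°) = -0.0071 × 111125 × 0.550790 = -434.6 m.

ΔN = 322 m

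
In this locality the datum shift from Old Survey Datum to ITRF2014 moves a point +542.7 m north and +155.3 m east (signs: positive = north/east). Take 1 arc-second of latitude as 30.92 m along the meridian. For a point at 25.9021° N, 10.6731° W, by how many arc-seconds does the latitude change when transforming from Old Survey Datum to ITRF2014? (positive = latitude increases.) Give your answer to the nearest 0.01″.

Δφ = 17.55″

1″ of latitude = 30.92 m, so Δφ = 542.7 / 30.92 = 17.552″.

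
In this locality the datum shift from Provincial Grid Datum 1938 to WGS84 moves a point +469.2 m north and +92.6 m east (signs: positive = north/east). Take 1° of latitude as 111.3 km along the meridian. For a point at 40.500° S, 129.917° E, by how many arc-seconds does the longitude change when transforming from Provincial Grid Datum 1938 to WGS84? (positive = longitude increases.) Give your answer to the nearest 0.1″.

At latitude -40.500°, cos φ = 0.760406.
1° of longitude at this latitude = 111.3 × cos φ = 84.63 km, so Δλ = 92.6 / 84633.2 = 0.0010941° = 3.939″.

Δλ = 3.9″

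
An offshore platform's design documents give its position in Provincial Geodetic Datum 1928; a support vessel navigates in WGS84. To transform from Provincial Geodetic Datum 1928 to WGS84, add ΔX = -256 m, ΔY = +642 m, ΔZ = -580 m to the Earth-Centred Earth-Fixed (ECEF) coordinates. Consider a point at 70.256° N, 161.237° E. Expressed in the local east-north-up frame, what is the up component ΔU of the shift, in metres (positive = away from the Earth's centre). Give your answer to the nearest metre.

At φ = 70.256°, λ = 161.237°: sin φ = 0.941211, cos φ = 0.337818, sin λ = 0.321654, cos λ = -0.946857.
ΔU = cos φ cos λ·ΔX + cos φ sin λ·ΔY + sin φ·ΔZ = (0.337818)(-0.946857)(-256) + (0.337818)(0.321654)(642) + (0.941211)(-580) = -394.26 m.

ΔU = -394 m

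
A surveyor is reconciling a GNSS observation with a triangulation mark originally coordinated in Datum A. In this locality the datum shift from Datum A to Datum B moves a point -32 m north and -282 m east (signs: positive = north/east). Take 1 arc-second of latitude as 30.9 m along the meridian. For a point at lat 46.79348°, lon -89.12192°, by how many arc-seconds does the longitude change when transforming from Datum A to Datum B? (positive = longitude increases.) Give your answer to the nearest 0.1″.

At latitude 46.79348°, cos φ = 0.684630.
1″ of longitude at this latitude = 30.90 × cos φ = 21.1551 m, so Δλ = -282.0 / 21.1551 = -13.330″.

Δλ = -13.3″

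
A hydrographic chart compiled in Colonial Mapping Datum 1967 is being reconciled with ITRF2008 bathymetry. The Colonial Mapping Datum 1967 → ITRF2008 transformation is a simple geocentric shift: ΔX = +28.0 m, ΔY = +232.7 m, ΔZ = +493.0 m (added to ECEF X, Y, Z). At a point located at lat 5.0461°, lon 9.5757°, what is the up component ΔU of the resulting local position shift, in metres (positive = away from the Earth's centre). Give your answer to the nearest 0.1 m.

At φ = 5.0461°, λ = 9.5757°: sin φ = 0.087957, cos φ = 0.996124, sin λ = 0.166351, cos λ = 0.986067.
ΔU = cos φ cos λ·ΔX + cos φ sin λ·ΔY + sin φ·ΔZ = (0.996124)(0.986067)(28.0) + (0.996124)(0.166351)(232.7) + (0.087957)(493.0) = 109.43 m.

ΔU = 109.4 m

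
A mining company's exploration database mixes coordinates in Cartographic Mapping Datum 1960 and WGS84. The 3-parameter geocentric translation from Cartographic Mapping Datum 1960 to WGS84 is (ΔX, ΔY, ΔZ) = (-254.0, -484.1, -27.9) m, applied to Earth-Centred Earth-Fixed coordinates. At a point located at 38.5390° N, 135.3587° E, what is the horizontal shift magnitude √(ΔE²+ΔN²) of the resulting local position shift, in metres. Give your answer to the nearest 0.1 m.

528.6 m

The local east axis at (φ, λ) is (−sin λ, cos λ, 0), so ΔE = −sin(135.3587°)·(-254.0) + cos(135.3587°)·(-484.1) = 522.92 m.
The local north axis is (−sin φ cos λ, −sin φ sin λ, cos φ), giving ΔN = -112.601 + 211.936 − 21.823 = 77.51 m.
Horizontal magnitude = √(ΔE² + ΔN²) = √(522.92² + 77.51²) = 528.64 m.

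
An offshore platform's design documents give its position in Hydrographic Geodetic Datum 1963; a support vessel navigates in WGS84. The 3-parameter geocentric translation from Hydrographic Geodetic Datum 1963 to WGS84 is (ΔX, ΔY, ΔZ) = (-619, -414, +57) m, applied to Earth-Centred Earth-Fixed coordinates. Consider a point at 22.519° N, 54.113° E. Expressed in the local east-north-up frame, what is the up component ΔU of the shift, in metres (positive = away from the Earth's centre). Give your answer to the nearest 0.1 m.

ΔU = -623.2 m

The local up (radial) axis is (cos φ cos λ, cos φ sin λ, sin φ), giving ΔU = -335.184 − 309.838 + 21.830 = -623.19 m.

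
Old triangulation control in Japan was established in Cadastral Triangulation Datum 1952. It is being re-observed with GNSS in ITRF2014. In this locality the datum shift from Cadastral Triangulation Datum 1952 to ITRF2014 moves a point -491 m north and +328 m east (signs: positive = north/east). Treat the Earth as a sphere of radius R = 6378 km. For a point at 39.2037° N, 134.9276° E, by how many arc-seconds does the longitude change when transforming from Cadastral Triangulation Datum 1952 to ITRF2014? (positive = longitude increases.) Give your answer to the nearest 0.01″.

Δλ = 13.69″

At latitude 39.2037°, cos φ = 0.774904.
One radian of longitude at latitude φ spans R cos φ, so Δλ = ΔE / (R cos φ) = 328.0 / (6378000 × 0.774904) = 6.6365e-05 rad = 13.689″.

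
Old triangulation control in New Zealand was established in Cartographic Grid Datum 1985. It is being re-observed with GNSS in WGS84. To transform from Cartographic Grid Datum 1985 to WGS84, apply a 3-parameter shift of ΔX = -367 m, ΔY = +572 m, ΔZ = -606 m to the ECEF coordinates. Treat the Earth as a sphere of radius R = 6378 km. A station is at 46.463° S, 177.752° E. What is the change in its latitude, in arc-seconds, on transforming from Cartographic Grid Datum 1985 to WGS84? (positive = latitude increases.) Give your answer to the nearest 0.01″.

sin φ = -0.724930, cos φ = 0.688823, sin λ = 0.039225, cos λ = -0.999230.
North component: ΔN = −sin φ cos λ·ΔX − sin φ sin λ·ΔY + cos φ·ΔZ = −(-0.724930)(-0.999230)(-367) − (-0.724930)(0.039225)(572) + (0.688823)(-606) = -135.32 m.
1° of latitude spans πR/180 = 111317 m, so Δφ = -135.32 / 111317 × 3600 = -4.376″.

Δφ = -4.38″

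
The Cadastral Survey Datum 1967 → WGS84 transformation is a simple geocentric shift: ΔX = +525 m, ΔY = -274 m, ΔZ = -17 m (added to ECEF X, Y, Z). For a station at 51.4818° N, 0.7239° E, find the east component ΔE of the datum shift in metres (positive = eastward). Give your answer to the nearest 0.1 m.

The local east axis at (φ, λ) is (−sin λ, cos λ, 0), so ΔE = −sin(0.7239°)·525 + cos(0.7239°)·(-274) = -280.61 m.

ΔE = -280.6 m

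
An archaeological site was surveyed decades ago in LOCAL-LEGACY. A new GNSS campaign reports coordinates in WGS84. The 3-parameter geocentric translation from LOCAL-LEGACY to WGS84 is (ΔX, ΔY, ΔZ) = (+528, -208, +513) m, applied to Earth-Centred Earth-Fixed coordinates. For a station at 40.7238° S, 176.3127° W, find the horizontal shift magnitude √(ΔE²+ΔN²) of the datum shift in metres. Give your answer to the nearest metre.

The local east axis at (φ, λ) is (−sin λ, cos λ, 0), so ΔE = −sin(-176.3127°)·528 + cos(-176.3127°)·(-208) = 241.53 m.
The local north axis is (−sin φ cos λ, −sin φ sin λ, cos φ), giving ΔN = -343.761 + 8.727 + 388.784 = 53.75 m.
Horizontal magnitude = √(ΔE² + ΔN²) = √(241.53² + 53.75²) = 247.43 m.

247 m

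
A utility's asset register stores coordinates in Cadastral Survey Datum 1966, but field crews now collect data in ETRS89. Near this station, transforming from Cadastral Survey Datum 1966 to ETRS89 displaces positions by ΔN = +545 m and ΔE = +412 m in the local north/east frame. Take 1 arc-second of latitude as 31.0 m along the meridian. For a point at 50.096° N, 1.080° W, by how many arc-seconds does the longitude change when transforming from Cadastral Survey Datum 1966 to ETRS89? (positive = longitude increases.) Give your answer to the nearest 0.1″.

At latitude 50.096°, cos φ = 0.641503.
1″ of longitude at this latitude = 31.00 × cos φ = 19.8866 m, so Δλ = 412.0 / 19.8866 = 20.717″.

Δλ = 20.7″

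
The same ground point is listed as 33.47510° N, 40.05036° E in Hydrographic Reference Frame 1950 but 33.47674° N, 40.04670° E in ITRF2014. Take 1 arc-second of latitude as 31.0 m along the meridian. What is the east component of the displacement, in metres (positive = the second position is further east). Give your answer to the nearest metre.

ΔE = -341 m

Δφ = 33.47674° − 33.47510° = +0.00164°; Δλ = 40.04670° − 40.05036° = -0.00366°.
1° of latitude = 3600 × 31.00 = 111600 m.
ΔN = Δφ × 111600 = 183.0 m; ΔE = Δλ × 111600 × cos(33.47510°) = -0.00366 × 111600 × 0.834126 = -340.7 m.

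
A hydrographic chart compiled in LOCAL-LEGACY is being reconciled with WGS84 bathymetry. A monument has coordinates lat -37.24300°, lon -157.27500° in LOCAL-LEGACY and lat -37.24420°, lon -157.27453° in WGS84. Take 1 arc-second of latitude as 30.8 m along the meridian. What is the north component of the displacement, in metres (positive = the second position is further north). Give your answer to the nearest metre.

Δφ = -37.24420° − -37.24300° = -0.00120°; Δλ = -157.27453° − -157.27500° = +0.00047°.
1° of latitude = 3600 × 30.80 = 110880 m.
ΔN = Δφ × 110880 = -133.1 m; ΔE = Δλ × 110880 × cos(-37.24300°) = +0.00047 × 110880 × 0.796076 = 41.5 m.

ΔN = -133 m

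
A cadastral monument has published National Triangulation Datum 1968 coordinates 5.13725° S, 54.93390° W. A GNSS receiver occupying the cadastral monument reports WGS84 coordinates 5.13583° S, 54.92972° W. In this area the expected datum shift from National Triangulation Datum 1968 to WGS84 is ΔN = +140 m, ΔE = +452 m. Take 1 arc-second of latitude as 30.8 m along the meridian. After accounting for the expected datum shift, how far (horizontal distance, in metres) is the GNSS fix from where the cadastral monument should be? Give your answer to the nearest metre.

20 m

Observed coordinate differences: Δφ = +0.00142°, Δλ = +0.00418°.
Converting to metres (1° lat = 110880 m, cos φ = 0.995983): observed ΔN = 157.4 m, observed ΔE = 461.6 m.
Subtracting the expected shift leaves a residual of 157.4 − (140) = 17.4 m north and 461.6 − (452) = 9.6 m east.
Residual distance = √(17.4² + 9.6²) = 19.9 m.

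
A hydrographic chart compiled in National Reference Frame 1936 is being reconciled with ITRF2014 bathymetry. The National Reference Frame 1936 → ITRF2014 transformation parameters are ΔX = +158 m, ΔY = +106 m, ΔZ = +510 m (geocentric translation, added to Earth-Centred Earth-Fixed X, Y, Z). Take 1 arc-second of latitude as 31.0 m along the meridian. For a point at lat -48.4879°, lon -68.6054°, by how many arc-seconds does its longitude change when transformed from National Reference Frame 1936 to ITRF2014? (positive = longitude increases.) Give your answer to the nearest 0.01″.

sin φ = -0.748816, cos φ = 0.662778, sin λ = -0.931090, cos λ = 0.364789.
East component: ΔE = −sin λ·ΔX + cos λ·ΔY = −(-0.931090)(158) + (0.364789)(106) = 185.78 m.
1° of latitude spans 3600 × 31.00 = 111600 m; at latitude φ, 1° of longitude spans that × cos φ = 73966.0 m, so Δλ = 185.78 / 73966.0 × 3600 = 9.042″.

Δλ = 9.04″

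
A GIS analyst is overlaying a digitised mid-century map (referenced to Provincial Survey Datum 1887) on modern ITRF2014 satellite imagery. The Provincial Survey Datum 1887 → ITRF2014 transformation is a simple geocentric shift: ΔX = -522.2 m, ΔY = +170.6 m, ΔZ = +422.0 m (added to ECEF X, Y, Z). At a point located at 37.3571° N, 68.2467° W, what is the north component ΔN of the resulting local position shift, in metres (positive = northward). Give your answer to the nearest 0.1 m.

ΔN = 549.0 m

At φ = 37.3571°, λ = -68.2467°: sin φ = 0.606781, cos φ = 0.794869, sin λ = -0.928788, cos λ = 0.370611.
ΔN = −sin φ cos λ·ΔX − sin φ sin λ·ΔY + cos φ·ΔZ = −(0.606781)(0.370611)(-522.2) − (0.606781)(-0.928788)(170.6) + (0.794869)(422.0) = 549.01 m.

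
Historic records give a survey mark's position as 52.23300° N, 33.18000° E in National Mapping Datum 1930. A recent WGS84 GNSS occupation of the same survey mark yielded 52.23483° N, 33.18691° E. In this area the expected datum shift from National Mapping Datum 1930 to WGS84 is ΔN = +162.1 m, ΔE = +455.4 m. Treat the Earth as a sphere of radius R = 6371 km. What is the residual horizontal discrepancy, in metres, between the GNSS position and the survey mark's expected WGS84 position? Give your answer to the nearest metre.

Observed coordinate differences: Δφ = +0.00183°, Δλ = +0.00691°.
Converting to metres (1° lat = 111195 m, cos φ = 0.612452): observed ΔN = 203.5 m, observed ΔE = 470.6 m.
Subtracting the expected shift leaves a residual of 203.5 − (162.1) = 41.4 m north and 470.6 − (455.4) = 15.2 m east.
Residual distance = √(41.4² + 15.2²) = 44.1 m.

44 m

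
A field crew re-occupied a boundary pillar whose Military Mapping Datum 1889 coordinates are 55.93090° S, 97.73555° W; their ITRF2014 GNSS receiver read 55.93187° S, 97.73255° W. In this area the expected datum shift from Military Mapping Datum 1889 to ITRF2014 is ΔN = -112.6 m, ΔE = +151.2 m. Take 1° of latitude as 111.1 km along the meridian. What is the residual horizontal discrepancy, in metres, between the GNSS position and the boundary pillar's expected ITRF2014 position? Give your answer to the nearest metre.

Observed coordinate differences: Δφ = -0.00097°, Δλ = +0.00300°.
Converting to metres (1° lat = 111100 m, cos φ = 0.560192): observed ΔN = -107.8 m, observed ΔE = 186.7 m.
Subtracting the expected shift leaves a residual of -107.8 − (-112.6) = 4.8 m north and 186.7 − (151.2) = 35.5 m east.
Residual distance = √(4.8² + 35.5²) = 35.8 m.

36 m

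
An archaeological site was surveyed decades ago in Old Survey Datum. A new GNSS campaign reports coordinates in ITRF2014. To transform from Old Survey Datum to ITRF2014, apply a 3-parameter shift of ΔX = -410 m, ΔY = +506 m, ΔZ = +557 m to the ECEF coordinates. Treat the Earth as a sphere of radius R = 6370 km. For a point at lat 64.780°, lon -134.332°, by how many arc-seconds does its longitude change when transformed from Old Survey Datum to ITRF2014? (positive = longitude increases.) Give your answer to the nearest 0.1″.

sin φ = 0.904678, cos φ = 0.426095, sin λ = -0.715303, cos λ = -0.698815.
East component: ΔE = −sin λ·ΔX + cos λ·ΔY = −(-0.715303)(-410) + (-0.698815)(506) = -646.87 m.
1° of latitude spans πR/180 = 111177 m; at latitude φ, 1° of longitude spans that × cos φ = 47372.2 m, so Δλ = -646.87 / 47372.2 × 3600 = -49.159″.

Δλ = -49.2″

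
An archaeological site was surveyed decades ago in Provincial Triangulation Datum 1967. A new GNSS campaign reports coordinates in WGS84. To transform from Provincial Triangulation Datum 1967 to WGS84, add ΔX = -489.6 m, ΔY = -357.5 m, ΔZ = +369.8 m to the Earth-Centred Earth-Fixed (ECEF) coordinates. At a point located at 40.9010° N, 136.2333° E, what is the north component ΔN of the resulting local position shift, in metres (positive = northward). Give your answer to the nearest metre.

ΔN = 210 m

At φ = 40.9010°, λ = 136.2333°: sin φ = 0.654754, cos φ = 0.755842, sin λ = 0.691724, cos λ = -0.722162.
ΔN = −sin φ cos λ·ΔX − sin φ sin λ·ΔY + cos φ·ΔZ = −(0.654754)(-0.722162)(-489.6) − (0.654754)(0.691724)(-357.5) + (0.755842)(369.8) = 209.92 m.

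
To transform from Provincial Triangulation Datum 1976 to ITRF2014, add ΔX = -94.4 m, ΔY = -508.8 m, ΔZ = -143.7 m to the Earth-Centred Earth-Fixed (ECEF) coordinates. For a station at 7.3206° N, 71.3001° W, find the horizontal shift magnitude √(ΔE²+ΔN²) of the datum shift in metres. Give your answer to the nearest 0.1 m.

322.2 m

At φ = 7.3206°, λ = -71.3001°: sin φ = 0.127421, cos φ = 0.991849, sin λ = -0.947211, cos λ = 0.320611.
ΔE = −sin λ·ΔX + cos λ·ΔY = −(-0.947211)·(-94.4) + (0.320611)·(-508.8) = -252.54 m.
ΔN = −sin φ cos λ·ΔX − sin φ sin λ·ΔY + cos φ·ΔZ = −(0.127421)(0.320611)(-94.4) − (0.127421)(-0.947211)(-508.8) + (0.991849)(-143.7) = -200.08 m.
Horizontal magnitude = √(ΔE² + ΔN²) = √((-252.54)² + (-200.08)²) = 322.20 m.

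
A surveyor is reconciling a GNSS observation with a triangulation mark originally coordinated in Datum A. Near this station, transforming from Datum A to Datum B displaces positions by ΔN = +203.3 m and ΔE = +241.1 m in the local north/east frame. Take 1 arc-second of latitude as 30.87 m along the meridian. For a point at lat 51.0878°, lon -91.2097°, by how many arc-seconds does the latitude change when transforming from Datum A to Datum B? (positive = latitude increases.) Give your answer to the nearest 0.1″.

Δφ = 6.6″

1″ of latitude = 30.87 m, so Δφ = 203.3 / 30.87 = 6.586″.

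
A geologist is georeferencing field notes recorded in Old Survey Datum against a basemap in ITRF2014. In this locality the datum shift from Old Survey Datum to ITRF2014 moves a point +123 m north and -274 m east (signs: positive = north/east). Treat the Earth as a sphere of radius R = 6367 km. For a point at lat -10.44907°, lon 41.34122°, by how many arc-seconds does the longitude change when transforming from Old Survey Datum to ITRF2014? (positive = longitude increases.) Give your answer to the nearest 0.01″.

Δλ = -9.03″

At latitude -10.44907°, cos φ = 0.983417.
One radian of longitude at latitude φ spans R cos φ, so Δλ = ΔE / (R cos φ) = -274.0 / (6367000 × 0.983417) = -4.3760e-05 rad = -9.026″.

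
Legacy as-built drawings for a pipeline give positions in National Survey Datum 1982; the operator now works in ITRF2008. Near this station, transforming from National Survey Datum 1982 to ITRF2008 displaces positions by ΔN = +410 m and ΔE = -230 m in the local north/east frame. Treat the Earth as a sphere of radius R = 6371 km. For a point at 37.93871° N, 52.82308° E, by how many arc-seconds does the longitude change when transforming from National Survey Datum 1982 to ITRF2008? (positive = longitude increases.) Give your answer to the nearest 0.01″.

At latitude 37.93871°, cos φ = 0.788669.
One radian of longitude at latitude φ spans R cos φ, so Δλ = ΔE / (R cos φ) = -230.0 / (6371000 × 0.788669) = -4.5775e-05 rad = -9.442″.

Δλ = -9.44″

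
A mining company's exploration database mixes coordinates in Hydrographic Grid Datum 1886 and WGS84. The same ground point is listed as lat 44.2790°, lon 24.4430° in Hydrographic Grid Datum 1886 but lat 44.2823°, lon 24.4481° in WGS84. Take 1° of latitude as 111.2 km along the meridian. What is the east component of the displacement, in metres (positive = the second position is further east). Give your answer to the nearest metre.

Δφ = 44.2823° − 44.2790° = +0.0033°; Δλ = 24.4481° − 24.4430° = +0.0051°.
ΔN = Δφ × 111200 = 367.0 m; ΔE = Δλ × 111200 × cos(44.2790°) = +0.0051 × 111200 × 0.715949 = 406.0 m.

ΔE = 406 m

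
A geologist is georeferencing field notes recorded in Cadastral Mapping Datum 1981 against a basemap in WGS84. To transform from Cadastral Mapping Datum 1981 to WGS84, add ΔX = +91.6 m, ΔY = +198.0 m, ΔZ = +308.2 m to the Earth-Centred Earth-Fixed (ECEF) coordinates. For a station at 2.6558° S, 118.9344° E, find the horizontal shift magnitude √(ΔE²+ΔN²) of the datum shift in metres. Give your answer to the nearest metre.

360 m

At φ = -2.6558°, λ = 118.9344°: sin φ = -0.046336, cos φ = 0.998926, sin λ = 0.875174, cos λ = -0.483808.
ΔE = −sin λ·ΔX + cos λ·ΔY = −(0.875174)·(91.6) + (-0.483808)·(198.0) = -175.96 m.
ΔN = −sin φ cos λ·ΔX − sin φ sin λ·ΔY + cos φ·ΔZ = −(-0.046336)(-0.483808)(91.6) − (-0.046336)(0.875174)(198.0) + (0.998926)(308.2) = 313.84 m.
Horizontal magnitude = √(ΔE² + ΔN²) = √((-175.96)² + 313.84²) = 359.81 m.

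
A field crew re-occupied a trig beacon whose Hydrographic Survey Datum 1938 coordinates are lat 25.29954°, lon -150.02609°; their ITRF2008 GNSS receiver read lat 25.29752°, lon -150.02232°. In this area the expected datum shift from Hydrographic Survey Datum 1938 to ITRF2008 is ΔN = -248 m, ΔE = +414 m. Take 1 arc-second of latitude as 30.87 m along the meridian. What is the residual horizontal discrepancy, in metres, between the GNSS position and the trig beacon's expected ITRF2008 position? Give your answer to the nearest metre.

Observed coordinate differences: Δφ = -0.00202°, Δλ = +0.00377°.
Converting to metres (1° lat = 111132 m, cos φ = 0.904086): observed ΔN = -224.5 m, observed ΔE = 378.8 m.
Subtracting the expected shift leaves a residual of -224.5 − (-248) = 23.5 m north and 378.8 − (414) = -35.2 m east.
Residual distance = √(23.5² + (-35.2)²) = 42.3 m.

42 m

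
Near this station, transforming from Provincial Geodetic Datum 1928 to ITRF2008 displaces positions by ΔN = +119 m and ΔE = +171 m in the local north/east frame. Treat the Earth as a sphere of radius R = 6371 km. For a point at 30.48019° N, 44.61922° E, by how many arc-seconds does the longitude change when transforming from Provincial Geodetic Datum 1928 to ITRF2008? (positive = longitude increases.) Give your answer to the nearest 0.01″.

At latitude 30.48019°, cos φ = 0.861805.
One radian of longitude at latitude φ spans R cos φ, so Δλ = ΔE / (R cos φ) = 171.0 / (6371000 × 0.861805) = 3.1144e-05 rad = 6.424″.

Δλ = 6.42″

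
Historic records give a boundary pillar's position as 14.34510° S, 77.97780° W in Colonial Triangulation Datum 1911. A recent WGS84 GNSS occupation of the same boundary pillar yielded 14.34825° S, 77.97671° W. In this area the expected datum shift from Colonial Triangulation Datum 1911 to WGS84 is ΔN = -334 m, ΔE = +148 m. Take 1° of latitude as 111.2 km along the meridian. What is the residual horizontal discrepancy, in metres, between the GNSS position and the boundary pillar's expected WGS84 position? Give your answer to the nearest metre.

35 m

Observed coordinate differences: Δφ = -0.00315°, Δλ = +0.00109°.
Converting to metres (1° lat = 111200 m, cos φ = 0.968821): observed ΔN = -350.3 m, observed ΔE = 117.4 m.
Subtracting the expected shift leaves a residual of -350.3 − (-334) = -16.3 m north and 117.4 − (148) = -30.6 m east.
Residual distance = √((-16.3)² + (-30.6)²) = 34.6 m.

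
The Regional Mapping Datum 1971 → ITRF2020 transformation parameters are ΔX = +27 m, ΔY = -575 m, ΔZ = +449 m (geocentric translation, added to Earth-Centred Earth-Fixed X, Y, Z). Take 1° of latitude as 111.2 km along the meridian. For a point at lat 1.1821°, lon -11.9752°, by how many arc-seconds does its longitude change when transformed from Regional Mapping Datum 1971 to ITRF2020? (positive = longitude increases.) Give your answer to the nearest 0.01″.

Δλ = -18.03″

sin φ = 0.020630, cos φ = 0.999787, sin λ = -0.207488, cos λ = 0.978238.
East component: ΔE = −sin λ·ΔX + cos λ·ΔY = −(-0.207488)(27) + (0.978238)(-575) = -556.88 m.
1° of latitude spans 111200 m; at latitude φ, 1° of longitude spans that × cos φ = 111176.3 m, so Δλ = -556.88 / 111176.3 × 3600 = -18.032″.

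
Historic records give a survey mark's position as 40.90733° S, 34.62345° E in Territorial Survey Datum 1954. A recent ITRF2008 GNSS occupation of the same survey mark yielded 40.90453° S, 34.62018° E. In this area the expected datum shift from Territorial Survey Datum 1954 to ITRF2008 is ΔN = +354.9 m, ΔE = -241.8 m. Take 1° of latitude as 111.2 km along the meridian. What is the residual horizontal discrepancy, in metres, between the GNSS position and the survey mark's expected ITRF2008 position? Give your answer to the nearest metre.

Observed coordinate differences: Δφ = +0.00280°, Δλ = -0.00327°.
Converting to metres (1° lat = 111200 m, cos φ = 0.755770): observed ΔN = 311.4 m, observed ΔE = -274.8 m.
Subtracting the expected shift leaves a residual of 311.4 − (354.9) = -43.5 m north and -274.8 − (-241.8) = -33.0 m east.
Residual distance = √((-43.5)² + (-33.0)²) = 54.6 m.

55 m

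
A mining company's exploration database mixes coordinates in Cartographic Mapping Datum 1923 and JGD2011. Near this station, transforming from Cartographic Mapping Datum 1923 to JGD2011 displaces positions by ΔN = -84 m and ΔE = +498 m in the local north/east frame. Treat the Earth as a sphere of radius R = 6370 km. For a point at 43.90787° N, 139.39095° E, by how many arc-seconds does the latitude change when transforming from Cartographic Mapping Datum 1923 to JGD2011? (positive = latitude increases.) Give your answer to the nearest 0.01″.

Δφ = -2.72″

On a sphere of radius R, 1 rad of latitude = R, so Δφ = ΔN / R = -84.0 / 6370000 = -1.3187e-05 rad = -2.720″.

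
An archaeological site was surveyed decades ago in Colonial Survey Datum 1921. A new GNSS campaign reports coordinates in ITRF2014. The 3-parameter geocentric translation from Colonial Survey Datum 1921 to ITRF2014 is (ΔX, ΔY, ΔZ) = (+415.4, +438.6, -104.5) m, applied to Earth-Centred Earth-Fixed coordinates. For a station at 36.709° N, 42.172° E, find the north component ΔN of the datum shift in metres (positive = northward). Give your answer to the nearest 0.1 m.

ΔN = -443.8 m

At φ = 36.709°, λ = 42.172°: sin φ = 0.597751, cos φ = 0.801682, sin λ = 0.671358, cos λ = 0.741133.
ΔN = −sin φ cos λ·ΔX − sin φ sin λ·ΔY + cos φ·ΔZ = −(0.597751)(0.741133)(415.4) − (0.597751)(0.671358)(438.6) + (0.801682)(-104.5) = -443.82 m.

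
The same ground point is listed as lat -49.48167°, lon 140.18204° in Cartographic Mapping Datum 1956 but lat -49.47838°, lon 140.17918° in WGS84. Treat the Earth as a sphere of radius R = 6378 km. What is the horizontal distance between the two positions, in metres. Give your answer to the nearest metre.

Δφ = -49.47838° − -49.48167° = +0.00329°; Δλ = 140.17918° − 140.18204° = -0.00286°.
1° along a meridian = πR/180 = 111317 m.
ΔN = Δφ × 111317 = 366.2 m; ΔE = Δλ × 111317 × cos(-49.48167°) = -0.00286 × 111317 × 0.649691 = -206.8 m.
Distance = √(ΔE² + ΔN²) = √((-206.8)² + 366.2²) = 420.6 m.

421 m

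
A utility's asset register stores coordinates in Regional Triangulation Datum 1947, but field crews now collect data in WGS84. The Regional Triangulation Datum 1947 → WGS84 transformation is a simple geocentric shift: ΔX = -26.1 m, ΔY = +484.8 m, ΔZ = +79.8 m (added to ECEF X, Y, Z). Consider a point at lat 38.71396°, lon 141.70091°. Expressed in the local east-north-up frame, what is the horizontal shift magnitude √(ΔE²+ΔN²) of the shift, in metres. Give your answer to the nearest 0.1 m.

The local east axis at (φ, λ) is (−sin λ, cos λ, 0), so ΔE = −sin(141.70091°)·(-26.1) + cos(141.70091°)·484.8 = -364.29 m.
The local north axis is (−sin φ cos λ, −sin φ sin λ, cos φ), giving ΔN = -12.811 − 187.919 + 62.266 = -138.46 m.
Horizontal magnitude = √(ΔE² + ΔN²) = √((-364.29)² + (-138.46)²) = 389.72 m.

389.7 m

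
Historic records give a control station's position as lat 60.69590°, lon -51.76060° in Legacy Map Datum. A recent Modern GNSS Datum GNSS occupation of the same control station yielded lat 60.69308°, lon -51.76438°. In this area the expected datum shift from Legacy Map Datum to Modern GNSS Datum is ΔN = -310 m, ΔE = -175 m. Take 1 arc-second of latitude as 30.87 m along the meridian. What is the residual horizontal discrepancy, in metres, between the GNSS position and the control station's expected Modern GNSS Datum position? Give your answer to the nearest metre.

31 m

Observed coordinate differences: Δφ = -0.00282°, Δλ = -0.00378°.
Converting to metres (1° lat = 111132 m, cos φ = 0.489445): observed ΔN = -313.4 m, observed ΔE = -205.6 m.
Subtracting the expected shift leaves a residual of -313.4 − (-310) = -3.4 m north and -205.6 − (-175) = -30.6 m east.
Residual distance = √((-3.4)² + (-30.6)²) = 30.8 m.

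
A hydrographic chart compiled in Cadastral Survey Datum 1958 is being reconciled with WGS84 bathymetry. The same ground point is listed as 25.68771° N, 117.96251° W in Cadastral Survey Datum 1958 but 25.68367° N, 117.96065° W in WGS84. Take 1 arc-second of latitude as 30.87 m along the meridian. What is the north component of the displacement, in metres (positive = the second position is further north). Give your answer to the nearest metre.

ΔN = -449 m

Δφ = 25.68367° − 25.68771° = -0.00404°; Δλ = -117.96065° − -117.96251° = +0.00186°.
1° of latitude = 3600 × 30.87 = 111132 m.
ΔN = Δφ × 111132 = -449.0 m; ΔE = Δλ × 111132 × cos(25.68771°) = +0.00186 × 111132 × 0.901170 = 186.3 m.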